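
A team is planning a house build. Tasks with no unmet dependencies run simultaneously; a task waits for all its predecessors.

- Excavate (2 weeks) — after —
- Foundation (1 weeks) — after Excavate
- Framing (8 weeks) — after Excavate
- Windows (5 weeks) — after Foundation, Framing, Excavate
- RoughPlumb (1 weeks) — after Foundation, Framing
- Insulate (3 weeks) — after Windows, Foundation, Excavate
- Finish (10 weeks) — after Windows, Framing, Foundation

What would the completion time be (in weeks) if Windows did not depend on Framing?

20

With the dependency in place, Excavate→Framing→Windows→Finish = 2+8+5+10 = 25 sets the finish at 25 weeks.
Without Framing→Windows, Windows's earliest start moves from 10 to 3.
After: Excavate→Framing→Finish = 2+8+10 = 20 → 20 weeks.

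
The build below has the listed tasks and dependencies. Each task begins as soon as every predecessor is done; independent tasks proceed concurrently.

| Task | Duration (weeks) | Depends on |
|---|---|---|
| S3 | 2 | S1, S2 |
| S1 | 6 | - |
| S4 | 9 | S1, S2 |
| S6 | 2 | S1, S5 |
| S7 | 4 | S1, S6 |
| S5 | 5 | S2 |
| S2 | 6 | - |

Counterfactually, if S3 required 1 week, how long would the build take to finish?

Critical path before the change: S2→S5→S6→S7 = 6+5+2+4 = 17 giving 17 weeks.
S3 is off the critical path — its longest chain is 8 weeks, giving 9 of slack.
That remains the longest chain; total 17 weeks.

17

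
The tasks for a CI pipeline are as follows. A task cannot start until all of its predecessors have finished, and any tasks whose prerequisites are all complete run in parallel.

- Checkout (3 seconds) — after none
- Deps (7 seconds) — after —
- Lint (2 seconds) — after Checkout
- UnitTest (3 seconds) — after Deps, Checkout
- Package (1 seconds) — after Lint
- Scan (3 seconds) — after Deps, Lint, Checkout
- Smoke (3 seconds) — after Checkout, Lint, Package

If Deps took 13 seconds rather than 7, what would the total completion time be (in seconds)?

16

The binding path is Deps→UnitTest = 7+3 = 10; finish at 10 seconds.
Deps lies on that path, so at 13 seconds the path becomes 16 seconds.
That remains the longest chain; total 16 seconds.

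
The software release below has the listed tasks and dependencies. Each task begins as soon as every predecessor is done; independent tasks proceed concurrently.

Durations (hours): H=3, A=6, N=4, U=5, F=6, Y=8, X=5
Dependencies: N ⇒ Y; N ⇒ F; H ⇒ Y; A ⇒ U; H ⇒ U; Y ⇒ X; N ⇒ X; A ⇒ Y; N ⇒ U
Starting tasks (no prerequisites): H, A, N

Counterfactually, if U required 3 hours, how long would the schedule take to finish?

As given, the longest chain is A→Y→X = 6+8+5 = 19, so the finish is 19 hours.
U has 8 hours of float (longest path through it is 11).
The critical path is still A→Y→X; finish is now 19 hours.

19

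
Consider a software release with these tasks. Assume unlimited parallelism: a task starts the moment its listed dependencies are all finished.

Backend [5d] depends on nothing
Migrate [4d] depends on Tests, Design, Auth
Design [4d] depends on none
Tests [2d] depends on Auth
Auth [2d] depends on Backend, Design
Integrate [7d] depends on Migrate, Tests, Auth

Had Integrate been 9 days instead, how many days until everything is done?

The binding path is Backend→Auth→Tests→Migrate→Integrate = 5+2+2+4+7 = 20; finish at 20 days.
Integrate is on the critical path; changing it to 9 makes that path 22 days.
That remains the longest chain; total 22 days.

22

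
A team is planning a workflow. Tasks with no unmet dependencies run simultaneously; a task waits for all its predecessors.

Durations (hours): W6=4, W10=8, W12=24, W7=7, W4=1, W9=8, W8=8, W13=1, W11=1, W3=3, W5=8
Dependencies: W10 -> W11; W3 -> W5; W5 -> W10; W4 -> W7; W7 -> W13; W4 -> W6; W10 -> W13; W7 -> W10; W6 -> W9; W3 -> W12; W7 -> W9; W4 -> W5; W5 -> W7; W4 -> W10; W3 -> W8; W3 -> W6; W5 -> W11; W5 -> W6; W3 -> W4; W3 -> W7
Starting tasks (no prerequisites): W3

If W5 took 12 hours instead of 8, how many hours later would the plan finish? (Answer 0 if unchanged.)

The binding path is W3→W4→W5→W7→W10→W11 = 3+1+8+7+8+1 = 28; finish at 28 hours.
W5 lies on that path, so at 12 hours the path becomes 32 hours.
The critical path is still W3→W4→W5→W7→W10→W11; finish is now 32 hours.
Change in finish: 32 − 28 = +4 hours.

4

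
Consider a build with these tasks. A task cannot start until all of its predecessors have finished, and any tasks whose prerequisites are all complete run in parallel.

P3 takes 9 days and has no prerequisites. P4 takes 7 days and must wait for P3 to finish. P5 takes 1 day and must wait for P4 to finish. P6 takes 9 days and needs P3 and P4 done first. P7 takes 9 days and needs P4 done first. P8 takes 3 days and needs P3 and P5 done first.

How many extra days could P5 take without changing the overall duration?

5

The longest chain is P3→P4→P6 = 9+7+9 = 25; overall finish 25 days.
P5 finishes as early as 17 and must finish by 22.
Float = 25 − 20 = 5.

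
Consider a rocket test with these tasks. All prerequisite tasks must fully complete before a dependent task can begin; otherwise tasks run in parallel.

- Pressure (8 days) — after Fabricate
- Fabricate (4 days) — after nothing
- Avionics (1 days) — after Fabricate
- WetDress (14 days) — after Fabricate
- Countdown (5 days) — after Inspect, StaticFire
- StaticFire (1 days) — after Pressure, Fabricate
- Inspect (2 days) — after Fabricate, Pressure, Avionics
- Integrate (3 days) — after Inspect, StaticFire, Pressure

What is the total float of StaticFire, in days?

1

Fabricate→Pressure→Inspect→Countdown = 4+8+2+5 = 19 sets the makespan at 19 days.
The longest chain containing StaticFire totals 18 days.
So StaticFire can slip 14 − 13 = 1 day.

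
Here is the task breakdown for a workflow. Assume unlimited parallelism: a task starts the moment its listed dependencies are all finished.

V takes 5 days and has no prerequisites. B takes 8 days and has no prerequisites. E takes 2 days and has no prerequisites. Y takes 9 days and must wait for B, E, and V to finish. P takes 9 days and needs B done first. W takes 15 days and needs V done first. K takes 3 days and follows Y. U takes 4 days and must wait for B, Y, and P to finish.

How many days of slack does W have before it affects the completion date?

B→Y→U = 8+9+4 = 21 sets the makespan at 21 days.
Longest path through W: 20 days (earliest finish 20, latest finish 21).
So W can slip 21 − 20 = 1 day.

1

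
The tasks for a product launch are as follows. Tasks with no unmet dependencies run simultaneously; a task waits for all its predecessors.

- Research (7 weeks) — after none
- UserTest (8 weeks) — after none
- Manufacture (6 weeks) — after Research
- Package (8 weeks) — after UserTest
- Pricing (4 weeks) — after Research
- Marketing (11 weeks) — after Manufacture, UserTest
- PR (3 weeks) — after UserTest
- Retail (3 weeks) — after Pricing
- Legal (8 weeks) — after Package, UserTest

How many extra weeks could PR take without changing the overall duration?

Critical path: Research→Manufacture→Marketing = 7+6+11 = 24, so the finish is 24 weeks.
Longest path through PR: 11 weeks (earliest finish 11, latest finish 24).
Float = 24 − 11 = 13.

13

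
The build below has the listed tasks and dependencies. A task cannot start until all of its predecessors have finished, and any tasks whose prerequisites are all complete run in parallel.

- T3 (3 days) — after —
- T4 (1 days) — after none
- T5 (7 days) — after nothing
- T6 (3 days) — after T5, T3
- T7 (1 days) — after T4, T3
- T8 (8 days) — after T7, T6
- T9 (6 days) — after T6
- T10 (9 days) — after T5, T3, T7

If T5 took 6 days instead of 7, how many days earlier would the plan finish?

1

The binding path is T5→T6→T8 = 7+3+8 = 18; finish at 18 days.
Since T5 is critical, the -1 change carries straight to that chain (now 17 days).
That remains the longest chain; total 17 days.
Change in finish: 17 − 18 = -1 days.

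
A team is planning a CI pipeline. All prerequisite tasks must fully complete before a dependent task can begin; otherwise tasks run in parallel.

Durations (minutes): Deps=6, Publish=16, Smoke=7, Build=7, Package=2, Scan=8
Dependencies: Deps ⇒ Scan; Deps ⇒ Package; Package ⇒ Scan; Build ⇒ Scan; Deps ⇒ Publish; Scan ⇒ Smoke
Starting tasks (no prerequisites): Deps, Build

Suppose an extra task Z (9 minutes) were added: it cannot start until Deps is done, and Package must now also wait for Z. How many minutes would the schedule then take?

Originally the schedule takes 23 minutes.
With Z inserted, Package now waits for max(Deps, Z).
New critical path: Deps→Z→Package→Scan→Smoke = 6+9+2+8+7 = 32 ⇒ 32 minutes.

32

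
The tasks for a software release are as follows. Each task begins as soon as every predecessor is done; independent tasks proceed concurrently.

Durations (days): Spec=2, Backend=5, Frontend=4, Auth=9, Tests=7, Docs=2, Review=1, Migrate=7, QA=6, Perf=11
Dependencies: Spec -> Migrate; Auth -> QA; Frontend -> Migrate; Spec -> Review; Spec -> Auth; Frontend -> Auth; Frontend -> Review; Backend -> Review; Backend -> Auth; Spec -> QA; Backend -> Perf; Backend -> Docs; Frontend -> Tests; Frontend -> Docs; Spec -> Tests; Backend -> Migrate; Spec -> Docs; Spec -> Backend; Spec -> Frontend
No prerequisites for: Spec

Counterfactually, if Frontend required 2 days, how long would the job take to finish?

Actual critical path: Spec→Backend→Auth→QA = 2+5+9+6 = 22 ⇒ 22 days.
The longest path through Frontend is only 21 days, so Frontend has float 1.
No other chain overtakes it, so the finish is 22 days.

22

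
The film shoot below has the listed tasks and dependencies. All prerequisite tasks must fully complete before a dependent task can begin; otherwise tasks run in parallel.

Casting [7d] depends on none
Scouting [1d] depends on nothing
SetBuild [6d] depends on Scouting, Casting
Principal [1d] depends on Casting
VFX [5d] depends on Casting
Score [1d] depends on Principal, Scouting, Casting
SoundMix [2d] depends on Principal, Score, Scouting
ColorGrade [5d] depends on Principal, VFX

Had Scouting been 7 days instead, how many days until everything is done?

The binding path is Casting→VFX→ColorGrade = 7+5+5 = 17; finish at 17 days.
Scouting has 10 days of float (longest path through it is 7).
No other chain overtakes it, so the finish is 17 days.

17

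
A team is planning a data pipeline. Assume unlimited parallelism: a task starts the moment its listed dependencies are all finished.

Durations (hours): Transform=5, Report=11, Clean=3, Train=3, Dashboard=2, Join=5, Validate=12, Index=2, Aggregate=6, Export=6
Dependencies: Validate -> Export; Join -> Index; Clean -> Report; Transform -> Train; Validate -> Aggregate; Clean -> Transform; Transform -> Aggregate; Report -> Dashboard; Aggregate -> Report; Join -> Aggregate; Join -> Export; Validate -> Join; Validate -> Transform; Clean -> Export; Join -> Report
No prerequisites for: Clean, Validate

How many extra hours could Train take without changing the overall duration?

16

Critical path: Validate→Join→Aggregate→Report→Dashboard = 12+5+6+11+2 = 36, so the finish is 36 hours.
Train finishes as early as 20 and must finish by 36.
So Train can slip 36 − 20 = 16 hours.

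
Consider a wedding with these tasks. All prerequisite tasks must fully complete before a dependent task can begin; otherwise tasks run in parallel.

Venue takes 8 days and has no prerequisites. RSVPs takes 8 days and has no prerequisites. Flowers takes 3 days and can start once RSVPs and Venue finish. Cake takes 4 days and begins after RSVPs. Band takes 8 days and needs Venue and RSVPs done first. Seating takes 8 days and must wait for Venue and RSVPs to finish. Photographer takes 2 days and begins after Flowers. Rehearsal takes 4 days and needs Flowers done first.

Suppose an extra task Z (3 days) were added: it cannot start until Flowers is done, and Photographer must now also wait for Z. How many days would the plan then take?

Originally the plan takes 16 days.
With Z inserted, Photographer now waits for max(Flowers, Z).
New critical path: Venue→Flowers→Z→Photographer = 8+3+3+2 = 16 ⇒ 16 days.

16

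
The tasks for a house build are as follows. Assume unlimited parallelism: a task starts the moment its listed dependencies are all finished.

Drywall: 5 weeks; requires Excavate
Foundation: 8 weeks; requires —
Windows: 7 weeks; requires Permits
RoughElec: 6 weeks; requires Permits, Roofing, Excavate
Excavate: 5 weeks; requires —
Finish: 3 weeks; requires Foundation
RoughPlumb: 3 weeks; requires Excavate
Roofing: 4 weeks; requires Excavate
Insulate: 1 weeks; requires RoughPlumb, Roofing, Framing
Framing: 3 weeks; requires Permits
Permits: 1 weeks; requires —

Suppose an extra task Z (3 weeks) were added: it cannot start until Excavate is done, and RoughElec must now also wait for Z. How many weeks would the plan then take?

Originally the plan takes 15 weeks.
With Z inserted, RoughElec now waits for max(Permits, Roofing, Excavate, Z).
New critical path: Excavate→Roofing→RoughElec = 5+4+6 = 15 ⇒ 15 weeks.

15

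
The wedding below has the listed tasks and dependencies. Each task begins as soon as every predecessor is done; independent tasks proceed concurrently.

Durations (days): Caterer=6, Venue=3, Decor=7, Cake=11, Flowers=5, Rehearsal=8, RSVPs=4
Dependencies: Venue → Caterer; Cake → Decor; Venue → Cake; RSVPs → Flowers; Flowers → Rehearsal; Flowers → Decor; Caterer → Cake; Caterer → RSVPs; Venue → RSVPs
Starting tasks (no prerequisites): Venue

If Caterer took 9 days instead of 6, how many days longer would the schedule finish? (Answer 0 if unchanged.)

As given, the longest chain is Venue→Caterer→Cake→Decor = 3+6+11+7 = 27, so the finish is 27 days.
Caterer is on the critical path; changing it to 9 makes that path 30 days.
No other chain overtakes it, so the finish is 30 days.
Change in finish: 30 − 27 = +3 days.

3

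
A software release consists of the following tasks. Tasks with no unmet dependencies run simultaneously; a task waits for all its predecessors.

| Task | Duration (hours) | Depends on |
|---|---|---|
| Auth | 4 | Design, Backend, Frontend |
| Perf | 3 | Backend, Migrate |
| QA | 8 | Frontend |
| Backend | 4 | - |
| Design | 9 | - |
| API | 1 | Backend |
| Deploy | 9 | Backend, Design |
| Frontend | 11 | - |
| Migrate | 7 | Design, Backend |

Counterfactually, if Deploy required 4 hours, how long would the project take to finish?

19

Baseline: Design→Migrate→Perf = 9+7+3 = 19 → 19 hours.
Deploy has 1 hour of float (longest path through it is 18).
The critical path is still Design→Migrate→Perf; finish is now 19 hours.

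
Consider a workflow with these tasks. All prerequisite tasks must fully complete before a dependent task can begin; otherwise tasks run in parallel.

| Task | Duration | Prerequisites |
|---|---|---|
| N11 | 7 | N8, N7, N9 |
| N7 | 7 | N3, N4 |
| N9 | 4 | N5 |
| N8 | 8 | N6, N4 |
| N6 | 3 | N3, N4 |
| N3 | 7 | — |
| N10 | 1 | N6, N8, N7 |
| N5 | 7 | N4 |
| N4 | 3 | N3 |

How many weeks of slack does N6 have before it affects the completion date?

N3→N4→N5→N9→N11 = 7+3+7+4+7 = 28 sets the makespan at 28 weeks.
Longest path through N6: 28 weeks (earliest finish 13, latest finish 13).
Slack of N6 = 10 − 10 = 0 weeks.

0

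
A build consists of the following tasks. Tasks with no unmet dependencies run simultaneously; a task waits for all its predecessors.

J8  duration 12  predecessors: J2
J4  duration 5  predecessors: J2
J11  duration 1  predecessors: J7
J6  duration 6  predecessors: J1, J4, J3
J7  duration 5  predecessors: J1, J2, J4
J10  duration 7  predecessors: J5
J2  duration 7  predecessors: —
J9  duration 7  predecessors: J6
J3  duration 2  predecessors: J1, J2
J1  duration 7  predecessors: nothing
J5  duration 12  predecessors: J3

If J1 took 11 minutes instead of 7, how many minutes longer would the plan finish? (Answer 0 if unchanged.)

Critical path before the change: J1→J3→J5→J10 = 7+2+12+7 = 28 giving 28 minutes.
J1 lies on that path, so at 11 minutes the path becomes 32 minutes.
That remains the longest chain; total 32 minutes.
Change in finish: 32 − 28 = +4 minutes.

4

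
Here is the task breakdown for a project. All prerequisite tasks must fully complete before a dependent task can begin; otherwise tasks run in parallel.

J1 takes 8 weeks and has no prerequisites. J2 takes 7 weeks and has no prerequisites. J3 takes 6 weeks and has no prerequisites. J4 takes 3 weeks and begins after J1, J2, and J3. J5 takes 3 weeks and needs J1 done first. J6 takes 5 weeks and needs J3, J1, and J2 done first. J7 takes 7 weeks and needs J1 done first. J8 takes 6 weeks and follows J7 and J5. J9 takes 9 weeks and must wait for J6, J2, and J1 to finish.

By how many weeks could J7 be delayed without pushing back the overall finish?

Critical path: J1→J6→J9 = 8+5+9 = 22, so the finish is 22 weeks.
The longest chain containing J7 totals 21 weeks.
So J7 can slip 16 − 15 = 1 week.

1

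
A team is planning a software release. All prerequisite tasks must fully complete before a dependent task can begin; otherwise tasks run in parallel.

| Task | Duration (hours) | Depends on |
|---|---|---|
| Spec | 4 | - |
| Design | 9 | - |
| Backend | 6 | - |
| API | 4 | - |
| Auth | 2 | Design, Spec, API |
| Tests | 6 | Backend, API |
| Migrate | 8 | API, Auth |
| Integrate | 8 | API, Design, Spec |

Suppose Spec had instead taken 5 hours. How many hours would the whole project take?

19

As given, the longest chain is Design→Auth→Migrate = 9+2+8 = 19, so the finish is 19 hours.
The longest path through Spec is only 14 hours, so Spec has float 5.
The critical path is still Design→Auth→Migrate; finish is now 19 hours.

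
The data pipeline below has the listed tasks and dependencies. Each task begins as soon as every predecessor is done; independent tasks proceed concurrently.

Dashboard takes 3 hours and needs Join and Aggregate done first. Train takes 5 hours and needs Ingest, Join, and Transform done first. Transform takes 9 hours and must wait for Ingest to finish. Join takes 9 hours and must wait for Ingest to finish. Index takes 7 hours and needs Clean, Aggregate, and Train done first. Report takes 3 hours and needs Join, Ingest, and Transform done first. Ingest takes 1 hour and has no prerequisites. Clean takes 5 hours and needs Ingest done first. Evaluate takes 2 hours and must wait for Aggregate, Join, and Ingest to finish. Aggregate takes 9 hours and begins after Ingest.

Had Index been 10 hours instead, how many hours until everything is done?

25

Actual critical path: Ingest→Join→Train→Index = 1+9+5+7 = 22 ⇒ 22 hours.
Index lies on that path, so at 10 hours the path becomes 25 hours.
The critical path is still Ingest→Join→Train→Index; finish is now 25 hours.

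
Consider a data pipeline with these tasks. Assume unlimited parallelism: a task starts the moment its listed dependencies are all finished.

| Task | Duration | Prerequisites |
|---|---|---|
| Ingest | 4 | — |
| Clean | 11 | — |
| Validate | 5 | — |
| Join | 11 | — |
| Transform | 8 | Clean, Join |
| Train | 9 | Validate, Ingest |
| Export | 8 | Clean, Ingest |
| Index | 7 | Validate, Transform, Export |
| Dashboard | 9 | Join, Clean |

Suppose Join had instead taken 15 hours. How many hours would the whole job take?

Critical path before the change: Join→Transform→Index = 11+8+7 = 26 giving 26 hours.
Since Join is critical, the +4 change carries straight to that chain (now 30 hours).
That remains the longest chain; total 30 hours.

30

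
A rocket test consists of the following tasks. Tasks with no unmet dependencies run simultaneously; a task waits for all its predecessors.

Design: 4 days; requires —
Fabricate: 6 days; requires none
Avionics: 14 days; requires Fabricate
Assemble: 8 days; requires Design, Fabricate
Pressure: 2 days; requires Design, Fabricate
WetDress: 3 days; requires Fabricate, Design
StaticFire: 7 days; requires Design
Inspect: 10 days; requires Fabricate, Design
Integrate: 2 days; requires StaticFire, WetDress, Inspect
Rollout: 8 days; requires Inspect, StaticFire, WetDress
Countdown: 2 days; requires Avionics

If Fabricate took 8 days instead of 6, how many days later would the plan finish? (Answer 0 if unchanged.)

2

Baseline: Fabricate→Inspect→Rollout = 6+10+8 = 24 → 24 days.
Since Fabricate is critical, the +2 change carries straight to that chain (now 26 days).
The critical path is still Fabricate→Inspect→Rollout; finish is now 26 days.
Change in finish: 26 − 24 = +2 days.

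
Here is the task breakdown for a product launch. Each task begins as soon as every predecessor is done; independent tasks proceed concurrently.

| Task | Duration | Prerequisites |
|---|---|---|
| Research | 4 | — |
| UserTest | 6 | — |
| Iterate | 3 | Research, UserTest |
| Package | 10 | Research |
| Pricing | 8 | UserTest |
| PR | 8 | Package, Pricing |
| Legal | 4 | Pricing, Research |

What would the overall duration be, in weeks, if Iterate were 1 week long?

22

The binding path is Research→Package→PR = 4+10+8 = 22; finish at 22 weeks.
The longest path through Iterate is only 9 weeks, so Iterate has float 13.
No other chain overtakes it, so the finish is 22 weeks.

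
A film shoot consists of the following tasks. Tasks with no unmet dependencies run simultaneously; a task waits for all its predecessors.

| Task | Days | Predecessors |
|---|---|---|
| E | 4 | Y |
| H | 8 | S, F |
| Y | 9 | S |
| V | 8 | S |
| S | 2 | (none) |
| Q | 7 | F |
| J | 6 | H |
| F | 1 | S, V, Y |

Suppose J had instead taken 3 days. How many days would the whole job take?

23

As given, the longest chain is S→Y→F→H→J = 2+9+1+8+6 = 26, so the finish is 26 days.
J is on the critical path; changing it to 3 makes that path 23 days.
That remains the longest chain; total 23 days.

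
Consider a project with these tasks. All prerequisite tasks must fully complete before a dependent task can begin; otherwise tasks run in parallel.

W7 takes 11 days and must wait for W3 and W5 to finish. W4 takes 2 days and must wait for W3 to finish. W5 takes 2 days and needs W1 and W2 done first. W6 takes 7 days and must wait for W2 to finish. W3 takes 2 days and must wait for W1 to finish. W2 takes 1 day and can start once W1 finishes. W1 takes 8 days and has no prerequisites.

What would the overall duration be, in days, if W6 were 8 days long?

22

Actual critical path: W1→W2→W5→W7 = 8+1+2+11 = 22 ⇒ 22 days.
The longest path through W6 is only 16 days, so W6 has float 6.
No other chain overtakes it, so the finish is 22 days.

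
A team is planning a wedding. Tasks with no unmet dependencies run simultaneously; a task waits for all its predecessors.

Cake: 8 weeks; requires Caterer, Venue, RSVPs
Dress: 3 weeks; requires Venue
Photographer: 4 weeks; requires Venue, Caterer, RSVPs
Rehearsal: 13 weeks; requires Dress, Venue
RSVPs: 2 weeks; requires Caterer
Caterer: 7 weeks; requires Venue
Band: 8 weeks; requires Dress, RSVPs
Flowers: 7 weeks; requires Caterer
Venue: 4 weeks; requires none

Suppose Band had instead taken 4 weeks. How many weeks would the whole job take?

Critical path before the change: Venue→Caterer→RSVPs→Band = 4+7+2+8 = 21 giving 21 weeks.
Band is on the critical path; changing it to 4 makes that path 17 weeks.
The binding chain switches to Venue→Caterer→RSVPs→Cake = 4+7+2+8 = 21; finish 21 weeks.

21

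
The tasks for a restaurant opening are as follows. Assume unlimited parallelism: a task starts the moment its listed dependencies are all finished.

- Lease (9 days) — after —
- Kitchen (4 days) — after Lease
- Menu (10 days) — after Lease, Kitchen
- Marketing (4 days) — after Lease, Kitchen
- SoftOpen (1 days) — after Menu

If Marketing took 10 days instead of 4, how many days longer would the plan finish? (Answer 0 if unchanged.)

As given, the longest chain is Lease→Kitchen→Menu→SoftOpen = 9+4+10+1 = 24, so the finish is 24 days.
Marketing is off the critical path — its longest chain is 17 days, giving 7 of slack.
The critical path is still Lease→Kitchen→Menu→SoftOpen; finish is now 24 days.
Change in finish: 24 − 24 = +0 days.

0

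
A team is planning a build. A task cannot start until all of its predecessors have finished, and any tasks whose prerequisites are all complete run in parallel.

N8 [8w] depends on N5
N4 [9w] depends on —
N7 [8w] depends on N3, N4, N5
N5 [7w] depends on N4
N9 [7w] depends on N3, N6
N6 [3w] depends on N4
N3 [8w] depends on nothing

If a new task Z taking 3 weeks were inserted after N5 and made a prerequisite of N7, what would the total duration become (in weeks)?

27

Originally the job takes 24 weeks.
With Z inserted, N7 now waits for max(N3, N4, N5, Z).
New critical path: N4→N5→Z→N7 = 9+7+3+8 = 27 ⇒ 27 weeks.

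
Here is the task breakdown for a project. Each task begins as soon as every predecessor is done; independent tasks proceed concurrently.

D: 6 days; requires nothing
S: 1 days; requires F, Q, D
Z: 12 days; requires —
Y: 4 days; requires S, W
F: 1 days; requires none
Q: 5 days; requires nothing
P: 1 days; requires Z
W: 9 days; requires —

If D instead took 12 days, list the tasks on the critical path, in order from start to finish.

D, S, Y

Actual critical path: W→Y = 9+4 = 13 ⇒ 13 days.
The longest path through D is only 11 days, so D has float 2.
The binding chain switches to D→S→Y = 12+1+4 = 17; finish 17 days.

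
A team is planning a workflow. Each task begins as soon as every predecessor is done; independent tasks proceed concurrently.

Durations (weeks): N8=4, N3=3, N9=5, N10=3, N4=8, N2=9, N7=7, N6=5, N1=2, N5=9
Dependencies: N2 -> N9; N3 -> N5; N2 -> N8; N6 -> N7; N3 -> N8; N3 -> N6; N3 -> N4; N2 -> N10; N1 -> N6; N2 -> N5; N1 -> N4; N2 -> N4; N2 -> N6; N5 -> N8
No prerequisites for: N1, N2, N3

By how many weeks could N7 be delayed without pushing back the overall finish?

Critical path: N2→N5→N8 = 9+9+4 = 22, so the finish is 22 weeks.
N7 finishes as early as 21 and must finish by 22.
Float = 22 − 21 = 1.

1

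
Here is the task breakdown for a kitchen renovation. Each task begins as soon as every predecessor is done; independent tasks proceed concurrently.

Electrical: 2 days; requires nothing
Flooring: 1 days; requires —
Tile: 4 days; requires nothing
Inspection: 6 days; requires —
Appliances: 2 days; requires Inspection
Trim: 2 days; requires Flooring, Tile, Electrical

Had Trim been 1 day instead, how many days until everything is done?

Baseline: Inspection→Appliances = 6+2 = 8 → 8 days.
Trim has 2 days of float (longest path through it is 6).
That remains the longest chain; total 8 days.

8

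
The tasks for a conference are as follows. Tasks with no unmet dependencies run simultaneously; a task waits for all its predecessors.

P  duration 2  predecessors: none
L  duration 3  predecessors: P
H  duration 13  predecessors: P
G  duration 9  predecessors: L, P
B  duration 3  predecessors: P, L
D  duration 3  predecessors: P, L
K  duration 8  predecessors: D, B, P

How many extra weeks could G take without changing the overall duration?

Critical path: P→L→B→K = 2+3+3+8 = 16, so the finish is 16 weeks.
Longest path through G: 14 weeks (earliest finish 14, latest finish 16).
Float = 16 − 14 = 2.

2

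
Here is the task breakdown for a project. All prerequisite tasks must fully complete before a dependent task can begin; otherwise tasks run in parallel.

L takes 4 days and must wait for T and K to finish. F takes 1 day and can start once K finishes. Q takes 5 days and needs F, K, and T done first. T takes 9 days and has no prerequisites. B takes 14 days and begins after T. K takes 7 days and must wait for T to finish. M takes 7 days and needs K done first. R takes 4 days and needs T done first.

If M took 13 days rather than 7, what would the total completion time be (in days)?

29

Critical path before the change: T→K→M = 9+7+7 = 23 giving 23 days.
Since M is critical, the +6 change carries straight to that chain (now 29 days).
The critical path is still T→K→M; finish is now 29 days.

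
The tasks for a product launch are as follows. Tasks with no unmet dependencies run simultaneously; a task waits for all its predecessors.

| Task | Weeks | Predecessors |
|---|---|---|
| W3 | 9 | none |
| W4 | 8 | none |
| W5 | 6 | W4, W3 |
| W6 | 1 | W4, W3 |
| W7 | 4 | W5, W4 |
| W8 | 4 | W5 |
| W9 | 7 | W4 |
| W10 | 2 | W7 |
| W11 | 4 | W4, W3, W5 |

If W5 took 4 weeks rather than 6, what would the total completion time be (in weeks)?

Critical path before the change: W3→W5→W7→W10 = 9+6+4+2 = 21 giving 21 weeks.
Since W5 is critical, the -2 change carries straight to that chain (now 19 weeks).
The critical path is still W3→W5→W7→W10; finish is now 19 weeks.

19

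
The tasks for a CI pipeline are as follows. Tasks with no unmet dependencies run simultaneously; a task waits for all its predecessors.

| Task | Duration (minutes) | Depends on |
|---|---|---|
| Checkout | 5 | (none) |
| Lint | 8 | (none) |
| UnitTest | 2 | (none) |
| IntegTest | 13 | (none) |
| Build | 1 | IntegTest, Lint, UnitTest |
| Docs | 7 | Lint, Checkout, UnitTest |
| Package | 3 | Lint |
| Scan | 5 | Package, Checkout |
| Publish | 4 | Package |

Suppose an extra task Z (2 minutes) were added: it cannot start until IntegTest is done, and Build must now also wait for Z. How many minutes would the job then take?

Originally the job takes 16 minutes.
With Z inserted, Build now waits for max(IntegTest, Lint, UnitTest, Z).
New critical path: Lint→Package→Scan = 8+3+5 = 16 ⇒ 16 minutes.

16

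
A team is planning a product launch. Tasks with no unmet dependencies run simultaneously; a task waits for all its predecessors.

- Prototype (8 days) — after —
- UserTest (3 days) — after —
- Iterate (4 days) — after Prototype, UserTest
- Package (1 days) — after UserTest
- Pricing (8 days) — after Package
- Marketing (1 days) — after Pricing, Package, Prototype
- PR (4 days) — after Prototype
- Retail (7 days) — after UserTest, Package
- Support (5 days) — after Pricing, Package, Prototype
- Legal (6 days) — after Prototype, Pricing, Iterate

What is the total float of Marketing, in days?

Critical path: Prototype→Iterate→Legal = 8+4+6 = 18, so the finish is 18 days.
Marketing finishes as early as 13 and must finish by 18.
Float = 18 − 13 = 5.

5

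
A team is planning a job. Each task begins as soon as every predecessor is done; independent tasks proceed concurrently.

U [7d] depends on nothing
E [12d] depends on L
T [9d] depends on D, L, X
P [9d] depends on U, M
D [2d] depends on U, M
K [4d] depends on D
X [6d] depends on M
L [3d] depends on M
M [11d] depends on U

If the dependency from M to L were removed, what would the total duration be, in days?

Original critical path: U→M→L→E = 7+11+3+12 = 33 ⇒ 33 days.
Without M→L, L's earliest start moves from 18 to 0.
After: U→M→X→T = 7+11+6+9 = 33 → 33 days.

33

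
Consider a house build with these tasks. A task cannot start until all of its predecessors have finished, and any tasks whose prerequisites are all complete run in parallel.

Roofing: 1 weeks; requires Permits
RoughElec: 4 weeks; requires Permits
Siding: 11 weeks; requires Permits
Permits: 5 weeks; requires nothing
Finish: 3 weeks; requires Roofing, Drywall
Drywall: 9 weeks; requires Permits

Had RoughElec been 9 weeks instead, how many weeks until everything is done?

Baseline: Permits→Drywall→Finish = 5+9+3 = 17 → 17 weeks.
RoughElec is off the critical path — its longest chain is 9 weeks, giving 8 of slack.
The critical path is still Permits→Drywall→Finish; finish is now 17 weeks.

17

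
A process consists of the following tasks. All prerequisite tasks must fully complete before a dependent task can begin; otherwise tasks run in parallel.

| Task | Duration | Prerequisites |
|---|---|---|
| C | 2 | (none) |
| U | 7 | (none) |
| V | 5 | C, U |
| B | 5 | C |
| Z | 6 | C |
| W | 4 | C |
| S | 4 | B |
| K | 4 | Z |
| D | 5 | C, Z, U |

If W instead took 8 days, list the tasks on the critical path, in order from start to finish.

C, Z, D

Actual critical path: C→Z→D = 2+6+5 = 13 ⇒ 13 days.
W has 7 days of float (longest path through it is 6).
That remains the longest chain; total 13 days.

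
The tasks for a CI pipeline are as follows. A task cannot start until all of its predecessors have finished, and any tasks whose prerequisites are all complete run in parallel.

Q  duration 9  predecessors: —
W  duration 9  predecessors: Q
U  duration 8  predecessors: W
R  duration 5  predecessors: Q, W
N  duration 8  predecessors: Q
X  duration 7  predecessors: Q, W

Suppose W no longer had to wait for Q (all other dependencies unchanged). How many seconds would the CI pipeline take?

17

Original critical path: Q→W→U = 9+9+8 = 26 ⇒ 26 seconds.
Without Q→W, W's earliest start moves from 9 to 0.
New critical path: Q→N = 9+8 = 17 ⇒ 17 seconds.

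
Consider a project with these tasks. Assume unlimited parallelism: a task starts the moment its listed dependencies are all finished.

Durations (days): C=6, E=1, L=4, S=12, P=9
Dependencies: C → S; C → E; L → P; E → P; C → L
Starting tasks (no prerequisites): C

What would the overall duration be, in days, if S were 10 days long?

Baseline: C→L→P = 6+4+9 = 19 → 19 days.
S has 1 day of float (longest path through it is 18).
The critical path is still C→L→P; finish is now 19 days.

19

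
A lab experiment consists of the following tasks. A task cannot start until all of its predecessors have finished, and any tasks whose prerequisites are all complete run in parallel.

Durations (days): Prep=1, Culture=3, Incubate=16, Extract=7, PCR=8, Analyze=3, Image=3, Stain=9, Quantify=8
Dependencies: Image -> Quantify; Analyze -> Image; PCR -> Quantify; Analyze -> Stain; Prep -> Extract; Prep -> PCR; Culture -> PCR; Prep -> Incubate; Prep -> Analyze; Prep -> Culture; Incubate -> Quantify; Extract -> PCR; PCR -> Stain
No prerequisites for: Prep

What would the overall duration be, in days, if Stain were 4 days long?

Actual critical path: Prep→Extract→PCR→Stain = 1+7+8+9 = 25 ⇒ 25 days.
Stain lies on that path, so at 4 days the path becomes 20 days.
The binding chain switches to Prep→Incubate→Quantify = 1+16+8 = 25; finish 25 days.

25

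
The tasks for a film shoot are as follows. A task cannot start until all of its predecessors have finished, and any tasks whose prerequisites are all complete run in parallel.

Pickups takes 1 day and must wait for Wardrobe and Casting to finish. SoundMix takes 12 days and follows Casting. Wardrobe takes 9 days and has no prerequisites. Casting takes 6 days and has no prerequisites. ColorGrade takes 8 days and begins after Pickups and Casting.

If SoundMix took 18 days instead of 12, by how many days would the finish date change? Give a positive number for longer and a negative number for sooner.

Baseline: Casting→SoundMix = 6+12 = 18 → 18 days.
SoundMix lies on that path, so at 18 days the path becomes 24 days.
No other chain overtakes it, so the finish is 24 days.
Change in finish: 24 − 18 = +6 days.

6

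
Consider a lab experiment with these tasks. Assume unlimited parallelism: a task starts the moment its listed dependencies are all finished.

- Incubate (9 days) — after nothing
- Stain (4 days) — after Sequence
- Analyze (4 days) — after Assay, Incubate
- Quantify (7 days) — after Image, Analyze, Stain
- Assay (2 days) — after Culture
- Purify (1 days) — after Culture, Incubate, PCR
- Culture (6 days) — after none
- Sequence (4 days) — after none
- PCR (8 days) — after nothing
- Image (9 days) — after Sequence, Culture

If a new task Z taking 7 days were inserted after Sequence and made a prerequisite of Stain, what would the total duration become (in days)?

Originally the schedule takes 22 days.
With Z inserted, Stain now waits for max(Sequence, Z).
New critical path: Culture→Image→Quantify = 6+9+7 = 22 ⇒ 22 days.

22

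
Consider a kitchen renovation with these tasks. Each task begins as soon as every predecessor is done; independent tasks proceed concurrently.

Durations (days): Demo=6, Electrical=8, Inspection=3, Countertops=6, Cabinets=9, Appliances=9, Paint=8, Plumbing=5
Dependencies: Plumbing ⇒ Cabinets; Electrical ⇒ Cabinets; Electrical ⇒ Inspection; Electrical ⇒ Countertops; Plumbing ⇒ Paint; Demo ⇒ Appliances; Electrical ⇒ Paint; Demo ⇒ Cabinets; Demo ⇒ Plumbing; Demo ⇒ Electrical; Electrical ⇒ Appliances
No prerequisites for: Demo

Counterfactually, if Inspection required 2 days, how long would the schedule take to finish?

As given, the longest chain is Demo→Electrical→Cabinets = 6+8+9 = 23, so the finish is 23 days.
The longest path through Inspection is only 17 days, so Inspection has float 6.
The critical path is still Demo→Electrical→Cabinets; finish is now 23 days.

23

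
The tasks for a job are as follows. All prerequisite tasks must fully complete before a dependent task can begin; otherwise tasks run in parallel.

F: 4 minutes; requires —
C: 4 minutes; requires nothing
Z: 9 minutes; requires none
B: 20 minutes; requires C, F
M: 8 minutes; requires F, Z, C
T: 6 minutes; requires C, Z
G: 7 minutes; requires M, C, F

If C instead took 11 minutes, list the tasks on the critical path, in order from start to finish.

As given, the longest chain is C→B = 4+20 = 24, so the finish is 24 minutes.
C lies on that path, so at 11 minutes the path becomes 31 minutes.
The critical path is still C→B; finish is now 31 minutes.

C, B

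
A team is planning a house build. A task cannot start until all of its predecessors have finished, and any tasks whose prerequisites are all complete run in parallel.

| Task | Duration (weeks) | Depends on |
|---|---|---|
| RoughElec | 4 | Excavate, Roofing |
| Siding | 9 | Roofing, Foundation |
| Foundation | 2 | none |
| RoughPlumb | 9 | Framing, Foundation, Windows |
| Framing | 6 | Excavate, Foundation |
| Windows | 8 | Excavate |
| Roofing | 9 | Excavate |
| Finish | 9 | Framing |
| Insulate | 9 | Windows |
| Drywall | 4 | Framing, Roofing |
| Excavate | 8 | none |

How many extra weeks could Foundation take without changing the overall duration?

Critical path: Excavate→Roofing→Siding = 8+9+9 = 26, so the finish is 26 weeks.
Longest path through Foundation: 17 weeks (earliest finish 2, latest finish 11).
Float = 26 − 17 = 9.

9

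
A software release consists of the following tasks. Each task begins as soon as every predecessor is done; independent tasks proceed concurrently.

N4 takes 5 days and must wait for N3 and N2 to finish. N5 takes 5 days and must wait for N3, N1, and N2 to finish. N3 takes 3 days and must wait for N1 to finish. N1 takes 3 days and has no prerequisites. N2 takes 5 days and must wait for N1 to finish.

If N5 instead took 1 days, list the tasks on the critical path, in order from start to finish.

N1, N2, N4

Baseline: N1→N2→N5 = 3+5+5 = 13 → 13 days.
Since N5 is critical, the -4 change carries straight to that chain (now 9 days).
Now N1→N2→N4 = 3+5+5 = 13 is longest, so the finish becomes 13 days.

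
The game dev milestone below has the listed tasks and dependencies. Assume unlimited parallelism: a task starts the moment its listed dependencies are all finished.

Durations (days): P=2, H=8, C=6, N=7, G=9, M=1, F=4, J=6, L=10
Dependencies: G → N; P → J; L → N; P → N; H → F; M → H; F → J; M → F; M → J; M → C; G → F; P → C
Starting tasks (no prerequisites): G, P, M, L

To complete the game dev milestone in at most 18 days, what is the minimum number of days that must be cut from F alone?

Current finish: 19 days; target: 18.
F is on every critical path, so each day cut from F cuts the finish by one (this holds down to a finish of 17).
Need 19 − 18 = 1 day off F → F becomes 3 days, finish becomes 18.

1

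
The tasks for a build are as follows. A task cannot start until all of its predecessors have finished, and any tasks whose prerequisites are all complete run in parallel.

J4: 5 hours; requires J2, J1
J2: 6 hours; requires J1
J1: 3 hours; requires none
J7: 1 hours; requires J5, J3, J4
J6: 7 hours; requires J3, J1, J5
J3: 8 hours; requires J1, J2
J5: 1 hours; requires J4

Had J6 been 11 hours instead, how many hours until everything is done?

28

Baseline: J1→J2→J3→J6 = 3+6+8+7 = 24 → 24 hours.
J6 is on the critical path; changing it to 11 makes that path 28 hours.
The critical path is still J1→J2→J3→J6; finish is now 28 hours.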